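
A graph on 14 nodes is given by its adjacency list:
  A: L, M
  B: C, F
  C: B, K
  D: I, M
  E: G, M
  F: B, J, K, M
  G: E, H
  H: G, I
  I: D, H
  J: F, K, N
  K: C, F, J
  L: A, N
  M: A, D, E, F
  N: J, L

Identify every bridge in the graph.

none

The edges on the cycle M-E-G-H-I-D-M are not bridges since each lies on that cycle.
Every edge lies on some cycle, so there are no bridges.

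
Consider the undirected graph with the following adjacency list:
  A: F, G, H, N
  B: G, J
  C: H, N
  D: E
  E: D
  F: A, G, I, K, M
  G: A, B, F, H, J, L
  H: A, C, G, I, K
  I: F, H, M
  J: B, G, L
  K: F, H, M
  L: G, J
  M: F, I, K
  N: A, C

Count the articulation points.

1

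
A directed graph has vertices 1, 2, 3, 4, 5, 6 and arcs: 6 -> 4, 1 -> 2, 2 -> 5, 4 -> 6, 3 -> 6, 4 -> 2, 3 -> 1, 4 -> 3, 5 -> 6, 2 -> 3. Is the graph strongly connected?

From 2 we can reach every vertex (1, 2, 3, 4, 5, 6), and every vertex can reach 2 (1, 2, 3, 4, 5, 6). So the whole graph is one strongly connected component.

Yes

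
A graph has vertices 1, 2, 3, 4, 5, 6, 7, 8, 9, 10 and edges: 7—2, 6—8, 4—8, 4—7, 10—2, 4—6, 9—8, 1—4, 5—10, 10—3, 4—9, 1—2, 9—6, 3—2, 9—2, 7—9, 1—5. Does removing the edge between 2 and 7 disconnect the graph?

No

After removing 2—7, the path 2-9-7 still connects them, so the edge is not a bridge.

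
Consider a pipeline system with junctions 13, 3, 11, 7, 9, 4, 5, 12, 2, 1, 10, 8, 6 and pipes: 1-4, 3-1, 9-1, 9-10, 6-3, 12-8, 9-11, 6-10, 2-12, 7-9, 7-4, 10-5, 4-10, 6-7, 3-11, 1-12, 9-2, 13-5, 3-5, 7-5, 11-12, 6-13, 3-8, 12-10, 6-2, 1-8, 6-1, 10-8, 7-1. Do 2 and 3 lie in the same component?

Yes

From 2 we can reach 1, 2, 3, 4, 5, 6, 7, 8, 9, 10, 11, 12, 13, which includes 3.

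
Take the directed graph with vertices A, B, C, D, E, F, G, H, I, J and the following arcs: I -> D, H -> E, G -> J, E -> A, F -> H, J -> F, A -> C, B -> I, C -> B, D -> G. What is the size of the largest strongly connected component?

10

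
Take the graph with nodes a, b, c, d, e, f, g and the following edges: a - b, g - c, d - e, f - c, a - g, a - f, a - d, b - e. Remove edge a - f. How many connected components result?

1

a and f are still connected via a-g-c-f, so the component count stays at 1.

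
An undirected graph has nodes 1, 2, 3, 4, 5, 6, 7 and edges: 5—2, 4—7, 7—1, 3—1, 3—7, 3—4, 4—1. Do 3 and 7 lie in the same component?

Yes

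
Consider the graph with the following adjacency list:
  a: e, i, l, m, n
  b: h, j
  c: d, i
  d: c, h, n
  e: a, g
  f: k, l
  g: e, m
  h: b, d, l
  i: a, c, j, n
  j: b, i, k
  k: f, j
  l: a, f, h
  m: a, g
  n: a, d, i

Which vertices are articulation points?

a

Removing a increases the component count from 1 to 2, so a is a cut vertex.
By contrast removing l leaves 1 component; it is not a cut vertex. No other vertex is a cut vertex either.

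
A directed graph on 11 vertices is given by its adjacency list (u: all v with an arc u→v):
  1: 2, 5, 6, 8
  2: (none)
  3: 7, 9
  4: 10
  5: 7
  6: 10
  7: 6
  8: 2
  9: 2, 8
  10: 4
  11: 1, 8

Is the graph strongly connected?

No

There is no directed path from 7 to 3, so the graph is not strongly connected.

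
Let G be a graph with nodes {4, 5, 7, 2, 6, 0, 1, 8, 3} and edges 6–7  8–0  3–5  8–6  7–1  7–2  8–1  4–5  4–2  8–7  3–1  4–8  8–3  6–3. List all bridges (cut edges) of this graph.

The edges on the cycle 8-6-7-8 are not bridges since each lies on that cycle.
But removing 0–8 disconnects 0 from 8 — this is a bridge.

0-8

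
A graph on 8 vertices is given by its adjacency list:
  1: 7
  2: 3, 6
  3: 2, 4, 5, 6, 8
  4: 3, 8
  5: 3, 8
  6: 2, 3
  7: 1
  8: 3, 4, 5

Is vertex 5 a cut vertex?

No

Deleting 5 leaves 2 components (was 2), so 5 is not a cut vertex.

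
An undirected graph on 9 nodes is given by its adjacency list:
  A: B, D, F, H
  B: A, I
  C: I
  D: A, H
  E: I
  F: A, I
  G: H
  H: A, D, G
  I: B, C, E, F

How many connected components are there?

1

Starting from A we can reach A, B, C, D, E, F, G, H, I. That is one component of size 9.
Total: 1 component.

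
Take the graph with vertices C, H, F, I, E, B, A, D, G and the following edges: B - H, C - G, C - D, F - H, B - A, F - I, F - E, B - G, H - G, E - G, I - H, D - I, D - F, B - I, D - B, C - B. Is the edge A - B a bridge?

Removing A - B leaves no path between A and B: the component count goes from 1 to 2. So it is a bridge.

Yes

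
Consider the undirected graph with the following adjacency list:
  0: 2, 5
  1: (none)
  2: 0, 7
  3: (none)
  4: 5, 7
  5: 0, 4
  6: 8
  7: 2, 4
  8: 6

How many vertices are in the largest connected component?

5

1 is isolated — a component by itself.
3 is isolated — a component by itself.
Starting from 6 we can reach 6, 8. That is one component of size 2.
Starting from 0 we can reach 0, 2, 4, 5, 7. That is one component of size 5.
The largest has 5 vertices.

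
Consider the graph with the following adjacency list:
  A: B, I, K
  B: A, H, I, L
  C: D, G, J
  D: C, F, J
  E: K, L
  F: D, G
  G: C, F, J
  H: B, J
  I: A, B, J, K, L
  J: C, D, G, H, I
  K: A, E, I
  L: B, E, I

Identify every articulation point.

Removing J increases the component count from 1 to 2, so J is a cut vertex.
By contrast removing A leaves 1 component; it is not a cut vertex. No other vertex is a cut vertex either.

J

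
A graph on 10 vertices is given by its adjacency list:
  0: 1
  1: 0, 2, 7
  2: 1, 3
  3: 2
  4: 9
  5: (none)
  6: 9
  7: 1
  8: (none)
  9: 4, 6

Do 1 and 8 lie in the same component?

No

The component containing 1 is {0, 1, 2, 3, 7}, and 8 is not in it.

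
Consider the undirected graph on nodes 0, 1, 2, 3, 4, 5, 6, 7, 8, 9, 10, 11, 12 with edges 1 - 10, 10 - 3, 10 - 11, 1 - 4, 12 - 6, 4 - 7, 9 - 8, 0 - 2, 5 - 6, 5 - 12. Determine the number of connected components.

Starting from 0 we can reach 0, 2. That is one component of size 2.
Starting from 8 we can reach 8, 9. That is one component of size 2.
Starting from 5 we can reach 5, 6, 12. That is one component of size 3.
Starting from 1 we can reach 1, 3, 4, 7, 10, 11. That is one component of size 6.
Total: 4 components.

4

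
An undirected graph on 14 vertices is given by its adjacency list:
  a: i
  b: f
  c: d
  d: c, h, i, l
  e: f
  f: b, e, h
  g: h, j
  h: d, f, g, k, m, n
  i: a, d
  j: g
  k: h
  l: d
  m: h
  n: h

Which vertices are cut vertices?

Removing d increases the component count from 1 to 4, so d is a cut vertex.
Removing f increases the component count from 1 to 3, so f is a cut vertex.
Removing g increases the component count from 1 to 2, so g is a cut vertex.
Likewise h, i are cut vertices.
By contrast removing n leaves 1 component; it is not a cut vertex. No other vertex is a cut vertex either.

d, f, g, h, i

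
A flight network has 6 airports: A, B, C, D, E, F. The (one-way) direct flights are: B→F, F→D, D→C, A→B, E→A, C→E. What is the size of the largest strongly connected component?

6

{A, B, C, D, E, F} are all mutually reachable — one SCC of size 6.
The largest has 6 vertices.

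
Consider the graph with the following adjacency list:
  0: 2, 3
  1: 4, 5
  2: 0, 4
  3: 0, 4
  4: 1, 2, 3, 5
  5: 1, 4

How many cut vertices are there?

1

Removing 4 increases the component count from 1 to 2, so 4 is a cut vertex.
By contrast removing 5 leaves 1 component; it is not a cut vertex. No other vertex is a cut vertex either.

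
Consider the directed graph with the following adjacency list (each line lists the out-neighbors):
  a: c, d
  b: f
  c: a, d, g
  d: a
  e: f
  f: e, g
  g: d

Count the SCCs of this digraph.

3

{a, c, d, g} are all mutually reachable — one SCC of size 4.
{e, f} are all mutually reachable — one SCC of size 2.
{b} is an SCC by itself.
That gives 3 strongly connected components.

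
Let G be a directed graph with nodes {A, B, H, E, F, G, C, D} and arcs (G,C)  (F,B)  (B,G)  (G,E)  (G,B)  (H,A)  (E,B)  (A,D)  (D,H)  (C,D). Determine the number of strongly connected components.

{B, E, G} are all mutually reachable — one SCC of size 3.
{A, D, H} are all mutually reachable — one SCC of size 3.
{F} is an SCC by itself.
{C} is an SCC by itself.
That gives 4 strongly connected components.

4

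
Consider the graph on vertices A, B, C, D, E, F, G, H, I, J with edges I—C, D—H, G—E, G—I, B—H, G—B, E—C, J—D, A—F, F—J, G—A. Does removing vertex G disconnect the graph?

Deleting G raises the number of components from 1 to 2, so G is a cut vertex.

Yes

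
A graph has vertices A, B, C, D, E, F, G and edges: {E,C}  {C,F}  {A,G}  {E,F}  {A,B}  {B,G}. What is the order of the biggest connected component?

3

D is isolated — a component by itself.
Starting from A we can reach A, B, G. That is one component of size 3.
Starting from C we can reach C, E, F. That is one component of size 3.
The largest has 3 vertices.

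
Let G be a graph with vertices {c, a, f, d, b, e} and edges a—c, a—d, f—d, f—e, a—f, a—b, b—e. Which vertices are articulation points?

a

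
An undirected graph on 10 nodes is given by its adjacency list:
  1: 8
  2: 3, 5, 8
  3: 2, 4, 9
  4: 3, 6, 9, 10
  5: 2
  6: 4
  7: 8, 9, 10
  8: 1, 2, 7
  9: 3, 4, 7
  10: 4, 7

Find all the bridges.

1-8, 2-5, 4-6

The edges on the cycle 7-9-4-10-7 are not bridges since each lies on that cycle.
But removing 8-1 disconnects 8 from 1; removing 5-2 disconnects 5 from 2; removing 4-6 disconnects 4 from 6 — these are bridges.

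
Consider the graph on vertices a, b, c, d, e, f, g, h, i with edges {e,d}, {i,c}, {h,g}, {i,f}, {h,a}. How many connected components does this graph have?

4

b is isolated — a component by itself.
Starting from d we can reach d, e. That is one component of size 2.
Starting from c we can reach c, f, i. That is one component of size 3.
Starting from a we can reach a, g, h. That is one component of size 3.
Total: 4 components.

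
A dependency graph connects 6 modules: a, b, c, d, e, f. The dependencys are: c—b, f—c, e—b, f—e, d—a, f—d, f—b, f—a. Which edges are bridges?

none

The edges on the cycle f-d-a-f are not bridges since each lies on that cycle.
Every edge lies on some cycle, so there are no bridges.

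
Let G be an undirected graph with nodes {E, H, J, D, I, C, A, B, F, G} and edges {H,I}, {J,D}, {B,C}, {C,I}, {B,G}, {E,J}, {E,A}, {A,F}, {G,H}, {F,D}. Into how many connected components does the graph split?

2

Starting from B we can reach B, C, G, H, I. That is one component of size 5.
Starting from A we can reach A, D, E, F, J. That is one component of size 5.
Total: 2 components.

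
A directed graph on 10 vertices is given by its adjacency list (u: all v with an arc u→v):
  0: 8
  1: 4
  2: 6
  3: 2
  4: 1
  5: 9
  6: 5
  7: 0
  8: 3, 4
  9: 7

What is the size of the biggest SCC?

{0, 2, 3, 5, 6, 7, 8, 9} are all mutually reachable — one SCC of size 8.
{1, 4} are all mutually reachable — one SCC of size 2.
The largest has 8 vertices.

8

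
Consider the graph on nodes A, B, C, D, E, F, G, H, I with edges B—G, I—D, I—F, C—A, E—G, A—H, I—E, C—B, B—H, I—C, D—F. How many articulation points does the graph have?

Removing I increases the component count from 1 to 2, so I is a cut vertex.
By contrast removing B leaves 1 component; it is not a cut vertex. No other vertex is a cut vertex either.

1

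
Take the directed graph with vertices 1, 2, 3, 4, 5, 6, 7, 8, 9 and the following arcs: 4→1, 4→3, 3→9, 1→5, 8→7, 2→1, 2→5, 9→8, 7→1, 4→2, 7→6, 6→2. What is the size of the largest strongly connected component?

1

{1} is an SCC by itself.
{7} is an SCC by itself.
{6} is an SCC by itself.
{2} is an SCC by itself.
{4} is an SCC by itself.
(and 4 more singleton SCCs)
The largest has 1 vertex.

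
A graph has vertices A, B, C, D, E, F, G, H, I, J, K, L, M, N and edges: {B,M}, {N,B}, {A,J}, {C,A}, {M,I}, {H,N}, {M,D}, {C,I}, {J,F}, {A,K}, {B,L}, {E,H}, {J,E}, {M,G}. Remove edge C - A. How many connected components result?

1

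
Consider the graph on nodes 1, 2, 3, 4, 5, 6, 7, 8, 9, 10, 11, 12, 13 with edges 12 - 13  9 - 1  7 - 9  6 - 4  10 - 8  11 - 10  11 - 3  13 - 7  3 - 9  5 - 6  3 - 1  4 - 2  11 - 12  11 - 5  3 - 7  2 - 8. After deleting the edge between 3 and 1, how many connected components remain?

1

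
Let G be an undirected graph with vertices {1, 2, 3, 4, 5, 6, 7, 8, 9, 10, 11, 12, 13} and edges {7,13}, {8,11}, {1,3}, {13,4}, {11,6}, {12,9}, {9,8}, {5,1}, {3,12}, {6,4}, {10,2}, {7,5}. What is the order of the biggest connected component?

Starting from 2 we can reach 2, 10. That is one component of size 2.
Starting from 1 we can reach 1, 3, 4, 5, 6, 7, 8, 9, 11, 12, 13. That is one component of size 11.
The largest has 11 vertices.

11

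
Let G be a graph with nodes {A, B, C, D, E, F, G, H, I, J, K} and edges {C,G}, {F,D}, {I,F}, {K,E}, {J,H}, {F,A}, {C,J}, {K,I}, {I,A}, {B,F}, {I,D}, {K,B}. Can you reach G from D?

No

The component containing D is {A, B, D, E, F, I, K}, and G is not in it.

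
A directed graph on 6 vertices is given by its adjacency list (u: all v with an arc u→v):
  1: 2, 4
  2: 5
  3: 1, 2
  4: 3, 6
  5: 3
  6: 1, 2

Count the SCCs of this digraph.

1

{1, 2, 3, 4, 5, 6} are all mutually reachable — one SCC of size 6.
That gives 1 strongly connected component.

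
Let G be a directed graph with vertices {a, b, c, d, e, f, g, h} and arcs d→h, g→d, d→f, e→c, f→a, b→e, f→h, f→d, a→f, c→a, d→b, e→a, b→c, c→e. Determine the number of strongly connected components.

3

{a, b, c, d, e, f} are all mutually reachable — one SCC of size 6.
{g} is an SCC by itself.
{h} is an SCC by itself.
That gives 3 strongly connected components.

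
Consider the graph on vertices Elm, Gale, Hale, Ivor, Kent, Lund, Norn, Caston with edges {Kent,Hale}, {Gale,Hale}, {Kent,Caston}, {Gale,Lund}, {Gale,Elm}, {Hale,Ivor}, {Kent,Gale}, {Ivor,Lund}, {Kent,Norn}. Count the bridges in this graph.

3

The edges on the cycle Kent-Gale-Lund-Ivor-Hale-Kent are not bridges since each lies on that cycle.
But removing Gale-Elm disconnects Gale from Elm; removing Kent-Norn disconnects Kent from Norn; removing Kent-Caston disconnects Kent from Caston — these are bridges.
That makes 3 bridges.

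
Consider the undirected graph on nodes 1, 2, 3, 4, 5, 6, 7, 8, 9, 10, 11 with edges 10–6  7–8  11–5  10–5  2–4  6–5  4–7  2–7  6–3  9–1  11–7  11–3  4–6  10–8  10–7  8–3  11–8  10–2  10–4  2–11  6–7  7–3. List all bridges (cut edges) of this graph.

The edges on the cycle 2-4-6-5-11-2 are not bridges since each lies on that cycle.
But removing 9–1 disconnects 9 from 1 — this is a bridge.

1-9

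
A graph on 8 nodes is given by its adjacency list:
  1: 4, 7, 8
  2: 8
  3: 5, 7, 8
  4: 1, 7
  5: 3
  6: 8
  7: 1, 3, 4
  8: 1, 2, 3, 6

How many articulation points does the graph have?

2

Removing 3 increases the component count from 1 to 2, so 3 is a cut vertex.
Removing 8 increases the component count from 1 to 3, so 8 is a cut vertex.
By contrast removing 6 leaves 1 component; it is not a cut vertex. No other vertex is a cut vertex either.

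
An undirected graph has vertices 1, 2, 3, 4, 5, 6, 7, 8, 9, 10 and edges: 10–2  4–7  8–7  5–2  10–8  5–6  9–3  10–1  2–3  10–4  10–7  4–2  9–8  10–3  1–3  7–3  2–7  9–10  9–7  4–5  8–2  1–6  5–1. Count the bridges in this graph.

0

The edges on the cycle 10-4-5-2-8-10 are not bridges since each lies on that cycle.
Every edge lies on some cycle, so there are no bridges.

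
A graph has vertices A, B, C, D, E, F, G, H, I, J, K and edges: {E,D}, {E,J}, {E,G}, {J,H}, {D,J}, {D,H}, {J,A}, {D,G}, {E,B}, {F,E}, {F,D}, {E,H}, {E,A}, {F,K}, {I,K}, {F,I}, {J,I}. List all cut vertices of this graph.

E

Removing E increases the component count from 2 to 3, so E is a cut vertex.
By contrast removing K leaves 2 components; it is not a cut vertex. No other vertex is a cut vertex either.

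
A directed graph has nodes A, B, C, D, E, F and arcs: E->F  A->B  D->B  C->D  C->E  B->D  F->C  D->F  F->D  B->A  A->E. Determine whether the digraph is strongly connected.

Yes

From E we can reach every vertex (A, B, C, D, E, F), and every vertex can reach E (A, B, C, D, E, F). So the whole graph is one strongly connected component.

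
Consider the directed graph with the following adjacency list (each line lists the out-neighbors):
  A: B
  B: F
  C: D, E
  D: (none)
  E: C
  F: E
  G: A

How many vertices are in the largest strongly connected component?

2

{C, E} are all mutually reachable — one SCC of size 2.
{A} is an SCC by itself.
{B} is an SCC by itself.
{D} is an SCC by itself.
{F} is an SCC by itself.
(and 1 more singleton SCC)
The largest has 2 vertices.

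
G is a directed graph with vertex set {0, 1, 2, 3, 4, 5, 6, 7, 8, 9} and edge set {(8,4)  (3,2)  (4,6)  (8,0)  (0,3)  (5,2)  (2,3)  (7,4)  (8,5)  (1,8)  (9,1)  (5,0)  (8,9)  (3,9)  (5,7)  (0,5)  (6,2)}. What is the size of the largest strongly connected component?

10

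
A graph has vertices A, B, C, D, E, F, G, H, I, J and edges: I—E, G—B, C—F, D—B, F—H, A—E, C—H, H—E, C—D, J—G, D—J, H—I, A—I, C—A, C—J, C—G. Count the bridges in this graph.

0

The edges on the cycle C-D-B-G-C are not bridges since each lies on that cycle.
Every edge lies on some cycle, so there are no bridges.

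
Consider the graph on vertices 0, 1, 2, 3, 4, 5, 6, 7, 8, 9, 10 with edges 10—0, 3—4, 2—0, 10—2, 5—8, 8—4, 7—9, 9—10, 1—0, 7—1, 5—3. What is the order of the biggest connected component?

6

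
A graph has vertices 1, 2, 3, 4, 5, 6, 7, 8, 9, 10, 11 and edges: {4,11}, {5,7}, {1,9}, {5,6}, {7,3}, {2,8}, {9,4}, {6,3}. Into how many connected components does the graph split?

4

10 is isolated — a component by itself.
Starting from 2 we can reach 2, 8. That is one component of size 2.
Starting from 3 we can reach 3, 5, 6, 7. That is one component of size 4.
Starting from 1 we can reach 1, 4, 9, 11. That is one component of size 4.
Total: 4 components.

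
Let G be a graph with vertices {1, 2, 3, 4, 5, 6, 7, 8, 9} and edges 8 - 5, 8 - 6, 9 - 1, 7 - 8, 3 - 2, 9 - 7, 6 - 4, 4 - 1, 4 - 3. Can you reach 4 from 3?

Yes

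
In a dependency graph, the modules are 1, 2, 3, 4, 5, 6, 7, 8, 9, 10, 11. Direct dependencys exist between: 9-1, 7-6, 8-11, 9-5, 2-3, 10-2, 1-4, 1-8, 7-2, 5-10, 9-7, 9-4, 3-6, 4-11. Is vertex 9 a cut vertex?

Yes

Deleting 9 raises the number of components from 1 to 2, so 9 is a cut vertex.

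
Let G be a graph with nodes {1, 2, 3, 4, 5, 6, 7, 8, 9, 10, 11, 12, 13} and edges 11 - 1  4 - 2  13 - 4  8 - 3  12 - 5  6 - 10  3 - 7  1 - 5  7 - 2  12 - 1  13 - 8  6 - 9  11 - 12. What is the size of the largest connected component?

Starting from 6 we can reach 6, 9, 10. That is one component of size 3.
Starting from 1 we can reach 1, 5, 11, 12. That is one component of size 4.
Starting from 2 we can reach 2, 3, 4, 7, 8, 13. That is one component of size 6.
The largest has 6 vertices.

6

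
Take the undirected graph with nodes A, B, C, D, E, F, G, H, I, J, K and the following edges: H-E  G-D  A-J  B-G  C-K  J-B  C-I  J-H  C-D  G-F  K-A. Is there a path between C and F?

Yes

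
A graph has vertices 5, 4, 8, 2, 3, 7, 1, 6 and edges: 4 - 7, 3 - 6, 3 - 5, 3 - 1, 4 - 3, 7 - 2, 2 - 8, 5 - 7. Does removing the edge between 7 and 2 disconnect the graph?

Removing 7 - 2 leaves no path between 7 and 2: the component count goes from 1 to 2. So it is a bridge.

Yes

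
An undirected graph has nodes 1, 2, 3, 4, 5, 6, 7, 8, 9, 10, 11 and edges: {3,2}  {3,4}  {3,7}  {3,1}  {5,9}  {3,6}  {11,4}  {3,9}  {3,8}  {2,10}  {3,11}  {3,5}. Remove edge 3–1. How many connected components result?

Before removal there is 1 component.
3–1 is a bridge — removing it separates 3's side from 1's side.
After removal: 2 components.

2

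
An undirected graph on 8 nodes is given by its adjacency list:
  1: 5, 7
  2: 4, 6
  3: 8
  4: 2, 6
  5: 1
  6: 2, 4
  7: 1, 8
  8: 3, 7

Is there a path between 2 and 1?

No

The component containing 2 is {2, 4, 6}, and 1 is not in it.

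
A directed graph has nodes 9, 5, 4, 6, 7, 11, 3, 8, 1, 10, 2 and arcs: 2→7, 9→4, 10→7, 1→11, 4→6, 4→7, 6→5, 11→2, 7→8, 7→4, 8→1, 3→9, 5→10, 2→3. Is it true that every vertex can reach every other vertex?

Yes

From 7 we can reach every vertex (1, 2, 3, 4, 5, 6, 7, 8, 9, 10, 11), and every vertex can reach 7 (1, 2, 3, 4, 5, 6, 7, 8, 9, 10, 11). So the whole graph is one strongly connected component.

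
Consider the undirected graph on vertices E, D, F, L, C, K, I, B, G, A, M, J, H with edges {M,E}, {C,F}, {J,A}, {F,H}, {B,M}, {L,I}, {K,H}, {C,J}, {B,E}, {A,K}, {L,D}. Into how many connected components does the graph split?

4

G is isolated — a component by itself.
Starting from B we can reach B, E, M. That is one component of size 3.
Starting from D we can reach D, I, L. That is one component of size 3.
Starting from A we can reach A, C, F, H, J, K. That is one component of size 6.
Total: 4 components.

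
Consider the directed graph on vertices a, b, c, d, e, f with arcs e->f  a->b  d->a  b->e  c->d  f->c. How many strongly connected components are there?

{a, b, c, d, e, f} are all mutually reachable — one SCC of size 6.
That gives 1 strongly connected component.

1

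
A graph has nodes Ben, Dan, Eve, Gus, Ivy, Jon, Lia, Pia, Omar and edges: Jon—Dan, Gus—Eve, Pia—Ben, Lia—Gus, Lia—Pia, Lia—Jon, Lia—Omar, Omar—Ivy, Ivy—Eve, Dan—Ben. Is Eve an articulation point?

Deleting Eve leaves 1 component (was 1) (its neighbors Gus, Ivy remain connected to each other), so Eve is not a cut vertex.

No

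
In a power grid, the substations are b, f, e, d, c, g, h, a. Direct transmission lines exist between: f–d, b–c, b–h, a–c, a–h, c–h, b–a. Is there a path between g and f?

The component containing g is {g}, and f is not in it.

No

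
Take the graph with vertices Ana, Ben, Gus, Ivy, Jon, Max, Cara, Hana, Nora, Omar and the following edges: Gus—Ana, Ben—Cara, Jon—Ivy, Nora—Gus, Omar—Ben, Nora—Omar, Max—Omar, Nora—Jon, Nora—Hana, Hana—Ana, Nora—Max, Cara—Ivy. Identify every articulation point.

Removing Nora increases the component count from 1 to 2, so Nora is a cut vertex.
By contrast removing Hana leaves 1 component; it is not a cut vertex. No other vertex is a cut vertex either.

Nora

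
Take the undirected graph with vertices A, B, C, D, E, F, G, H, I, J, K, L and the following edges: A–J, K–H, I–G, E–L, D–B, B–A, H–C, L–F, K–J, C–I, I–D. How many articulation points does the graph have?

Removing I increases the component count from 2 to 3, so I is a cut vertex.
Removing L increases the component count from 2 to 3, so L is a cut vertex.
By contrast removing D leaves 2 components; it is not a cut vertex. No other vertex is a cut vertex either.

2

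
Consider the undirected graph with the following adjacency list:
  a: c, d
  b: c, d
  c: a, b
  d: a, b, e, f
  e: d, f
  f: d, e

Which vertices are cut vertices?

Removing d increases the component count from 1 to 2, so d is a cut vertex.
By contrast removing a leaves 1 component; it is not a cut vertex. No other vertex is a cut vertex either.

d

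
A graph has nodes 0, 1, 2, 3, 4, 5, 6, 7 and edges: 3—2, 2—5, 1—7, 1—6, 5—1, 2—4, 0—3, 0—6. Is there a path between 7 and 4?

From 7 we can reach 0, 1, 2, 3, 4, 5, 6, 7, which includes 4.

Yes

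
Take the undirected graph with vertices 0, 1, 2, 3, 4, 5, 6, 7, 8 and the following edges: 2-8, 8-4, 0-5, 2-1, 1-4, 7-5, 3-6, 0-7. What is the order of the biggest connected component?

4

Starting from 3 we can reach 3, 6. That is one component of size 2.
Starting from 0 we can reach 0, 5, 7. That is one component of size 3.
Starting from 1 we can reach 1, 2, 4, 8. That is one component of size 4.
The largest has 4 vertices.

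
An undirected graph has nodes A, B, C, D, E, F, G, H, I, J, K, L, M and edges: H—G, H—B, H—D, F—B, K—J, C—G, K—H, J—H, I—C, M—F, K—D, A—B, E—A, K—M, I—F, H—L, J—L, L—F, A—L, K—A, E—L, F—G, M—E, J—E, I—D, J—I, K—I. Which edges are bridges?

none

The edges on the cycle J-H-L-J are not bridges since each lies on that cycle.
Every edge lies on some cycle, so there are no bridges.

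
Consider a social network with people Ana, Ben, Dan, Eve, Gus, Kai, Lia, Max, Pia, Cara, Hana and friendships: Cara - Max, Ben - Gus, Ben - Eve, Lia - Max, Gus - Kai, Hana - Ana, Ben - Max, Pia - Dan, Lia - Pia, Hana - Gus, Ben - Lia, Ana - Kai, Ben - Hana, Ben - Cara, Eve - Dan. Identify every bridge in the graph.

The edges on the cycle Ben-Cara-Max-Ben are not bridges since each lies on that cycle.
Every edge lies on some cycle, so there are no bridges.

none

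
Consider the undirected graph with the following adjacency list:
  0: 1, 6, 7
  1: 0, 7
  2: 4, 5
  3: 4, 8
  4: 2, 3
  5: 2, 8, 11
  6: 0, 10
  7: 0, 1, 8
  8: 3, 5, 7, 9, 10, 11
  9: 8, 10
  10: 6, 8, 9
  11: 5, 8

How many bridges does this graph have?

The edges on the cycle 7-1-0-7 are not bridges since each lies on that cycle.
Every edge lies on some cycle, so there are no bridges.

0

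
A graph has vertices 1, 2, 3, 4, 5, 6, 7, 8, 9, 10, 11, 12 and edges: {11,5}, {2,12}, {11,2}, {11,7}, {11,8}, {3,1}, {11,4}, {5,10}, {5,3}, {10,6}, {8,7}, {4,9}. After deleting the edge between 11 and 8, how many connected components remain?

11 and 8 are still connected via 11-7-8, so the component count stays at 1.

1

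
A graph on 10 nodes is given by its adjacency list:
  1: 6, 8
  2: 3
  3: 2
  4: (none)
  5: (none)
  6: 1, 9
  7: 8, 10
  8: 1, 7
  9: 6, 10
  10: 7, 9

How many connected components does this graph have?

4 is isolated — a component by itself.
5 is isolated — a component by itself.
Starting from 2 we can reach 2, 3. That is one component of size 2.
Starting from 1 we can reach 1, 6, 7, 8, 9, 10. That is one component of size 6.
Total: 4 components.

4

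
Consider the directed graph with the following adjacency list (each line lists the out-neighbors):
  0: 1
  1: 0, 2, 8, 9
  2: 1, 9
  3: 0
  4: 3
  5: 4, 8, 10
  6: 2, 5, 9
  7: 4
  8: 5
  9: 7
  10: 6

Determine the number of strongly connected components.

1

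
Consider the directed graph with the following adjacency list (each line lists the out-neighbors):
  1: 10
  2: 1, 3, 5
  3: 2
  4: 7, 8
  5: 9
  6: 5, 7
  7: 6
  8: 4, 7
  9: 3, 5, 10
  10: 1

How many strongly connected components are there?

{2, 3, 5, 9} are all mutually reachable — one SCC of size 4.
{1, 10} are all mutually reachable — one SCC of size 2.
{4, 8} are all mutually reachable — one SCC of size 2.
{6, 7} are all mutually reachable — one SCC of size 2.
That gives 4 strongly connected components.

4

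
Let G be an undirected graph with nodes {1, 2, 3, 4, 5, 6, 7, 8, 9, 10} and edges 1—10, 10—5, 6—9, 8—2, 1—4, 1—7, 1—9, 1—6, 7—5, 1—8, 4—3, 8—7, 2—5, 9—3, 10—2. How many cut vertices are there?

1

Removing 1 increases the component count from 1 to 2, so 1 is a cut vertex.
By contrast removing 10 leaves 1 component; it is not a cut vertex. No other vertex is a cut vertex either.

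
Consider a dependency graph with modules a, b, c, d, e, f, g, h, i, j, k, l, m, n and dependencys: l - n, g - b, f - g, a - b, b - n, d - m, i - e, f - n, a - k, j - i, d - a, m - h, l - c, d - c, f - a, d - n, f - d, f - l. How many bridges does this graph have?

The edges on the cycle f-l-c-d-f are not bridges since each lies on that cycle.
But removing j - i disconnects j from i; removing m - d disconnects m from d; removing k - a disconnects k from a; removing i - e disconnects i from e — these are bridges.
In total 5 edges are bridges.

5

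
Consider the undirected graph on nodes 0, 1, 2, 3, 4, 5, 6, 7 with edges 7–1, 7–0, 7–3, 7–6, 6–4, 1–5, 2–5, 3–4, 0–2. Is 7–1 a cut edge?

No

After removing 7–1, the path 7-0-2-5-1 still connects them, so the edge is not a bridge.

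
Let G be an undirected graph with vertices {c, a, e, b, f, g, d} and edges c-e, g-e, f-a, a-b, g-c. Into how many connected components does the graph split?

3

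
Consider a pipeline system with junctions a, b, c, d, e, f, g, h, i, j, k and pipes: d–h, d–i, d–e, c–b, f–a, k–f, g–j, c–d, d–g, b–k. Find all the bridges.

a-f, b-c, b-k, c-d, d-e, d-g, d-h, d-i, f-k, g-j

removing d–h disconnects d from h; removing c–d disconnects c from d; removing d–i disconnects d from i; removing g–d disconnects g from d — these are bridges.
In total 10 edges are bridges.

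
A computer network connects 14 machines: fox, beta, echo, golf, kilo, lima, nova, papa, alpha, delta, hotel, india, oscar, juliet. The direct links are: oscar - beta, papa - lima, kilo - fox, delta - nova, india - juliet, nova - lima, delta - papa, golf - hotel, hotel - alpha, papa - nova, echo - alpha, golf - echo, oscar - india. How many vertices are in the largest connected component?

4

Starting from fox we can reach fox, kilo. That is one component of size 2.
Starting from lima we can reach lima, nova, papa, delta. That is one component of size 4.
Starting from beta we can reach beta, india, oscar, juliet. That is one component of size 4.
Starting from echo we can reach echo, golf, alpha, hotel. That is one component of size 4.
The largest has 4 vertices.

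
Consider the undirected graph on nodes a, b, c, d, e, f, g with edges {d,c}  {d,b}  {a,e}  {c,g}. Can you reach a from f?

The component containing f is {f}, and a is not in it.

No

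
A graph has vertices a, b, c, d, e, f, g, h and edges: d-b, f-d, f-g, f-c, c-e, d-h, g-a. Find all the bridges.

a-g, b-d, c-e, c-f, d-f, d-h, f-g

removing f-d disconnects f from d; removing d-b disconnects d from b; removing f-c disconnects f from c; removing g-a disconnects g from a — these are bridges.
In total 7 edges are bridges.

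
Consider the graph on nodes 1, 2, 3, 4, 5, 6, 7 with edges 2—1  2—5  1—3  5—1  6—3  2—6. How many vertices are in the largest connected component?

5

7 is isolated — a component by itself.
4 is isolated — a component by itself.
Starting from 1 we can reach 1, 2, 3, 5, 6. That is one component of size 5.
The largest has 5 vertices.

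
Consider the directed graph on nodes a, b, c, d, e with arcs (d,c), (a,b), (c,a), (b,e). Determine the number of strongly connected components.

{a} is an SCC by itself.
{d} is an SCC by itself.
{b} is an SCC by itself.
{e} is an SCC by itself.
{c} is an SCC by itself.
That gives 5 strongly connected components.

5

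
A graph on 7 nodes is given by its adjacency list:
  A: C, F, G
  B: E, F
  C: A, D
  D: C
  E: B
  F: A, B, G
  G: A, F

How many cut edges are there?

The edges on the cycle A-G-F-A are not bridges since each lies on that cycle.
But removing B-E disconnects B from E; removing F-B disconnects F from B; removing C-D disconnects C from D; removing A-C disconnects A from C — these are bridges.
That makes 4 bridges.

4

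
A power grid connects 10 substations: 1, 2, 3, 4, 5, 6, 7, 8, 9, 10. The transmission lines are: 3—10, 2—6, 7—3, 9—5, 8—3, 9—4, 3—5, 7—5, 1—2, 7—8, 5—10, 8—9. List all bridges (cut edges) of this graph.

1-2, 2-6, 4-9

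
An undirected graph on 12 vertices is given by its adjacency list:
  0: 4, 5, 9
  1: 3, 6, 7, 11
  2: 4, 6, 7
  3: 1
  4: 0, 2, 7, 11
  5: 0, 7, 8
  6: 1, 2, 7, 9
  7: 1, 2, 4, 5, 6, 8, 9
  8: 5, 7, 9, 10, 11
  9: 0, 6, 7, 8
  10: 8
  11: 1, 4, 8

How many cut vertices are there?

2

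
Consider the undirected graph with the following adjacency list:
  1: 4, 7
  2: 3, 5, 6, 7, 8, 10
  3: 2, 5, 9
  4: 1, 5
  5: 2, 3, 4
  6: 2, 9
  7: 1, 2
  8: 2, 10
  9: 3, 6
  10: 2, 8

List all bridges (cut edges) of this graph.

The edges on the cycle 2-10-8-2 are not bridges since each lies on that cycle.
Every edge lies on some cycle, so there are no bridges.

none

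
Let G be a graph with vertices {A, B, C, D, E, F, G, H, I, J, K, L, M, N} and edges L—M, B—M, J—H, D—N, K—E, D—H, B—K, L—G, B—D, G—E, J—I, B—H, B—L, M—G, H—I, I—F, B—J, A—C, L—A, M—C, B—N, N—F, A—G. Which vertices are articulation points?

Removing B increases the component count from 1 to 2, so B is a cut vertex.
By contrast removing M leaves 1 component; it is not a cut vertex. No other vertex is a cut vertex either.

B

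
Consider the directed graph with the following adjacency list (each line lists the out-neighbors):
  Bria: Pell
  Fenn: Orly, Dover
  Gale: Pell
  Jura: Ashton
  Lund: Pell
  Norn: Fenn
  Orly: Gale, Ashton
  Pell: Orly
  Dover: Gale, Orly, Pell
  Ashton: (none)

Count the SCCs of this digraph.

8

{Gale, Orly, Pell} are all mutually reachable — one SCC of size 3.
{Jura} is an SCC by itself.
{Fenn} is an SCC by itself.
{Ashton} is an SCC by itself.
{Bria} is an SCC by itself.
(and 3 more singleton SCCs)
That gives 8 strongly connected components.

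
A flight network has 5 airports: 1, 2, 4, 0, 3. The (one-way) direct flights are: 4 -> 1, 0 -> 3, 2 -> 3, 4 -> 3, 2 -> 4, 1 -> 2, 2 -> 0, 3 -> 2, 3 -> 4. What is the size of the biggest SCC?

5

{0, 1, 2, 3, 4} are all mutually reachable — one SCC of size 5.
The largest has 5 vertices.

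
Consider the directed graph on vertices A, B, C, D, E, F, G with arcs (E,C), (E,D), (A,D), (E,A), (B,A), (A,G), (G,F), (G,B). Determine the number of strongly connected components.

5

{A, B, G} are all mutually reachable — one SCC of size 3.
{D} is an SCC by itself.
{C} is an SCC by itself.
{E} is an SCC by itself.
{F} is an SCC by itself.
That gives 5 strongly connected components.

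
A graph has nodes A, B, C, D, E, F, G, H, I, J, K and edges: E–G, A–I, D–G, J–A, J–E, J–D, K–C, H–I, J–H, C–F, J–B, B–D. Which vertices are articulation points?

Removing C increases the component count from 2 to 3, so C is a cut vertex.
Removing J increases the component count from 2 to 3, so J is a cut vertex.
By contrast removing E leaves 2 components; it is not a cut vertex. No other vertex is a cut vertex either.

C, J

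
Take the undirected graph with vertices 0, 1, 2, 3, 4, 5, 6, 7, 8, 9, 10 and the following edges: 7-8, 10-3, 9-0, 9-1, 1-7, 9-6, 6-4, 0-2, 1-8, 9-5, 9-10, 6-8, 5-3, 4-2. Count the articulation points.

Removing 9 increases the component count from 1 to 2, so 9 is a cut vertex.
By contrast removing 8 leaves 1 component; it is not a cut vertex. No other vertex is a cut vertex either.

1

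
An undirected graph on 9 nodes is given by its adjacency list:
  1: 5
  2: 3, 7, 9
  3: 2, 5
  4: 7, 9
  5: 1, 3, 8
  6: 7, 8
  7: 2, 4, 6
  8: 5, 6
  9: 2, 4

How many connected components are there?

Starting from 1 we can reach 1, 2, 3, 4, 5, 6, 7, 8, 9. That is one component of size 9.
Total: 1 component.

1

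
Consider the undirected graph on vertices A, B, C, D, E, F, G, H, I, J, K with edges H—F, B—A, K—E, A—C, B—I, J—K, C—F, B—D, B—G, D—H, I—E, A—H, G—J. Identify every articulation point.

B

Removing B increases the component count from 1 to 2, so B is a cut vertex.
By contrast removing C leaves 1 component; it is not a cut vertex. No other vertex is a cut vertex either.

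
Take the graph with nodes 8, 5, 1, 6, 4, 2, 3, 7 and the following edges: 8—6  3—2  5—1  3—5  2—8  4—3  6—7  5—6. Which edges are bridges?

The edges on the cycle 3-2-8-6-5-3 are not bridges since each lies on that cycle.
But removing 5—1 disconnects 5 from 1; removing 7—6 disconnects 7 from 6; removing 3—4 disconnects 3 from 4 — these are bridges.

1-5, 3-4, 6-7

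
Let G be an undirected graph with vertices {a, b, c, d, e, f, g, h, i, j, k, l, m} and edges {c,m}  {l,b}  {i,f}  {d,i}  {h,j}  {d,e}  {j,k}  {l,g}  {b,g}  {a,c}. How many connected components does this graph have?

4

Starting from b we can reach b, g, l. That is one component of size 3.
Starting from a we can reach a, c, m. That is one component of size 3.
Starting from h we can reach h, j, k. That is one component of size 3.
Starting from d we can reach d, e, f, i. That is one component of size 4.
Total: 4 components.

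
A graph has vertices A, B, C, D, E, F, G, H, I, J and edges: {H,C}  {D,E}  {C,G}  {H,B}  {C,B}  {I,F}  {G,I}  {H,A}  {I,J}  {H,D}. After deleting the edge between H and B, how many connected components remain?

1

H and B are still connected via H-C-B, so the component count stays at 1.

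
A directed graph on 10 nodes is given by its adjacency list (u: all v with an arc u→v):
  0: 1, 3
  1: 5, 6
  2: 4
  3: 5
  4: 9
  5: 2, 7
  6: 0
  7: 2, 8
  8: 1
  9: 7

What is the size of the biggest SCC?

10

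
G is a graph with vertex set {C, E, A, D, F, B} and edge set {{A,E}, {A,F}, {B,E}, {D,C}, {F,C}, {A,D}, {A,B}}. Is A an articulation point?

Yes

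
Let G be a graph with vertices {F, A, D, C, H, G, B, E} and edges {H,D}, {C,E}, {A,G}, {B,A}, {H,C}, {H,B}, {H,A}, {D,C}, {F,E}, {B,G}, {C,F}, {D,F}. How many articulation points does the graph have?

1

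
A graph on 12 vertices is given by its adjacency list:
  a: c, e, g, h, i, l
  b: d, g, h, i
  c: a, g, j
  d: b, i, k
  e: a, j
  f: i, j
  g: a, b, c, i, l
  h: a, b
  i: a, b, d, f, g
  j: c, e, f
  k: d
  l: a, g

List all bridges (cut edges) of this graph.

d-k

The edges on the cycle a-i-d-b-h-a are not bridges since each lies on that cycle.
But removing k-d disconnects k from d — this is a bridge.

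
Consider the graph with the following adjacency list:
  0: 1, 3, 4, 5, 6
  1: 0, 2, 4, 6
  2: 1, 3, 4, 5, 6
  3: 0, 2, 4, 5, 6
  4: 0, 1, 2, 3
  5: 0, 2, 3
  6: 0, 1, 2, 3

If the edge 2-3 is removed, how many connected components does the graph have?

1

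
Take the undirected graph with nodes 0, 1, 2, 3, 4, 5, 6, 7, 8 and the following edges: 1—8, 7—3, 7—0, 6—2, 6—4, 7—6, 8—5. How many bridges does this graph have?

7

removing 6—2 disconnects 6 from 2; removing 7—0 disconnects 7 from 0; removing 4—6 disconnects 4 from 6; removing 1—8 disconnects 1 from 8 — these are bridges.
In total 7 edges are bridges.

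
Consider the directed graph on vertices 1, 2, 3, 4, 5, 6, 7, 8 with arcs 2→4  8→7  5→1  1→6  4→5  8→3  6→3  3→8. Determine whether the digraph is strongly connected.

There is no directed path from 7 to 4, so the graph is not strongly connected.

No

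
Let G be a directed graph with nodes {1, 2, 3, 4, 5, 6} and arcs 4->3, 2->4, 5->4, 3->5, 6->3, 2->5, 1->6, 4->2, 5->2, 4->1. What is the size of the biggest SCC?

6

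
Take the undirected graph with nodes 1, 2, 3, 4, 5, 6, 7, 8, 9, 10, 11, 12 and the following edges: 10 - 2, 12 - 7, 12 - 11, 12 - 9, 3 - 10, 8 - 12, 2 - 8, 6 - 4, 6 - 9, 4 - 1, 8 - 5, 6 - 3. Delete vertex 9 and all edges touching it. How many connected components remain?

With 9 gone, the remaining components are: {1, 2, 3, 4, 5, 6, 7, 8, 10, 11, 12}.
That is 1 component.

1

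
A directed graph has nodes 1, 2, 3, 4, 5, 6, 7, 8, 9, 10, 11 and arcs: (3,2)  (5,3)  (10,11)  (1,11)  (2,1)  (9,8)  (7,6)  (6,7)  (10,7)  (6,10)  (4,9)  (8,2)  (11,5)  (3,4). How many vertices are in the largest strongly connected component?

8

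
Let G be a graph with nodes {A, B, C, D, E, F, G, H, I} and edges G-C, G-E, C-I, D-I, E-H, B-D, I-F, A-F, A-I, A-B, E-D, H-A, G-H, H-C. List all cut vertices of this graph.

none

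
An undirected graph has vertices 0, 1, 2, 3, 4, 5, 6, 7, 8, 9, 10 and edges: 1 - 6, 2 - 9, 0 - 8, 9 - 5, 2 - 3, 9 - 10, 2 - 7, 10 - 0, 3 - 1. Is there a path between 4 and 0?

No

The component containing 4 is {4}, and 0 is not in it.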